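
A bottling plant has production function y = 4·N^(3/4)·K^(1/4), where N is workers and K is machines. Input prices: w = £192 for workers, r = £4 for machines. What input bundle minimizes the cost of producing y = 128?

N* = 16, K* = 256

Cost minimization requires the marginal rate of technical substitution to equal the input-price ratio: MP_N/MP_K = w/r.
Here MP_N/MP_K = (3/4)·(K/N)/(1/4) = 3·(K/N). Setting this equal to 192/4 = 48 gives K = 16N.
Substituting into y = 128: 4·N^(3/4)·(16N)^(1/4) = 128.
Solving, N = 16 and K = 256.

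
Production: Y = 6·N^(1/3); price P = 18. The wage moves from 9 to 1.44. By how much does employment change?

ΔN = 117

From P·MP_N = w with MP_N = 2·N^(-2/3), the labor demand is N(w) = (36/w)^(3/2).
At w = 9: N = 8. At w = 1.44: N = 125.
ΔN = 125 − 8 = 117.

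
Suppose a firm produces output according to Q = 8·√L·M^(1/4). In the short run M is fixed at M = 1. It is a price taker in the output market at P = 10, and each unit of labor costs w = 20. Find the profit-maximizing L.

With M = 1, MP_L = (1/2)·8·L^(-1/2)·1^(1/4) = 4·L^(-1/2).
Profit maximization for a price taker requires P·MP_L = w: 10·4·L^(-1/2) = 20.
So L^(-1/2) = 0.5, which gives L = 4.

L* = 4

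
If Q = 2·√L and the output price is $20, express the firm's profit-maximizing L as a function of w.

MP_L = (1/2)·2·L^(-1/2) = L^(-1/2).
Setting P·MP_L = w: 20·L^(-1/2) = w.
Solving for L: L^(-1/2) = w/20, so L = (20/w)^(2).

L(w) = 400/w²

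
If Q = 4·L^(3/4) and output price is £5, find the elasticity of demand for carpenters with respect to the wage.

ε = -4

MP_L = (3/4)·4·L^(-1/4), so P·MP_L = w gives 15·L^(-1/4) = w.
Solving, L(w) = (15/w)^(4). This is a constant-elasticity form: L ∝ w^(−4), so ε = −4.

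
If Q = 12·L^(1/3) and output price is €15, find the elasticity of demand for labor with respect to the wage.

MP_L = (1/3)·12·L^(-2/3), so P·MP_L = w gives 60·L^(-2/3) = w.
Solving, L(w) = (60/w)^(3/2). This is a constant-elasticity form: L ∝ w^(−3/2), so ε = −3/2.

ε = -1.5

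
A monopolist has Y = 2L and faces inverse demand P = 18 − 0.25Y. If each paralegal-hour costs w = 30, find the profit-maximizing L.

Marginal revenue from the inverse demand is MR = 18 − 0.5Y.
The marginal product is MP_L = 2.
A monopolist hires until marginal revenue product equals the wage: MR·MP_L = w.
(18 − L)·2 = 30, so L = 3.

L* = 3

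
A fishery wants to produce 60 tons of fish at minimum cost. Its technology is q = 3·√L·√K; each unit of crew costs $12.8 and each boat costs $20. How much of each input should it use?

L* = 25, K* = 16

Cost minimization requires the marginal rate of technical substitution to equal the input-price ratio: MP_L/MP_K = w/r.
Here MP_L/MP_K = (1/2)·(K/L)/(1/2) = (K/L). Setting this equal to 12.8/20 = 0.64 gives K = 0.64L.
Substituting into q = 60: 3·L^(1/2)·(0.64L)^(1/2) = 60.
Solving, L = 25 and K = 16.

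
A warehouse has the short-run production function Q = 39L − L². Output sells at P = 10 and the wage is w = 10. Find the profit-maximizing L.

The marginal product of L is MP_L = 39 − 2L.
A price-taking firm hires until the value of the marginal product equals the wage: P·MP_L = w, so 10·(39 − 2L) = 10.
Then 39 − 2L = 1, giving L = 19.

L* = 19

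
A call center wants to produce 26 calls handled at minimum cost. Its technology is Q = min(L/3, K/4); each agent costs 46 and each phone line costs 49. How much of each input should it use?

With a fixed-proportions technology, the cost-minimizing bundle uses no slack in either input: L/3 = K/4 = Q.
So L = 3·26 = 78 and K = 4·26 = 104.

L* = 78, K* = 104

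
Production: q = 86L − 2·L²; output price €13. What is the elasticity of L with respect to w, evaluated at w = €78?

From P·MP_L = w with MP_L = 86 − 4L, labor demand is L(w) = (86 − w/13)/4.
dL/dw = −1/(52) = -1/52.
At w = 78, L = 20, so ε = (dL/dw)·(w/L) = (-1/52)·(78/20) = -0.075.

ε = -0.075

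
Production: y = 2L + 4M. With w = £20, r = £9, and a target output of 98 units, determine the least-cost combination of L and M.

L* = 0, M* = 24.5

The inputs are perfect substitutes, so the firm uses whichever has the lower cost per unit of output.
Cost per unit of output via L is w/2 = 10; via M it is r/4 = 2.25. M is cheaper.
Producing y = 98 with M alone: L = 0, M = 24.5.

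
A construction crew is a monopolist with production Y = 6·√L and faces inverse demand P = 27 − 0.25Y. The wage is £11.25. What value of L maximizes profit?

Marginal revenue from the inverse demand is MR = 27 − 0.5Y.
The marginal product is MP_L = 3·L^(-1/2).
A monopolist hires until marginal revenue product equals the wage: MR·MP_L = w.
At L, Y = 6·√L. Substituting and solving: (27 − 3·√L)·3·L^(-1/2) = 11.25 gives L = 16.

L* = 16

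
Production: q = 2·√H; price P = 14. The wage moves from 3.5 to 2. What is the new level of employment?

From P·MP_H = w with MP_H = H^(-1/2), the labor demand is H(w) = (14/w)^(2).
At w = 3.5: H = 16. At w = 2: H = 49.

H* = 49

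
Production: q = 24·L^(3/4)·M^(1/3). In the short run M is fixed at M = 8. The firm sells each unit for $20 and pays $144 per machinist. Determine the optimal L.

L* = 625

With M = 8, MP_L = (3/4)·24·L^(-1/4)·8^(1/3) = 36·L^(-1/4).
Profit maximization for a price taker requires P·MP_L = w: 20·36·L^(-1/4) = 144.
So L^(-1/4) = 0.2, which gives L = 625.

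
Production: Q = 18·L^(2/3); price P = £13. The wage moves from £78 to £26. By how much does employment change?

From P·MP_L = w with MP_L = 12·L^(-1/3), the labor demand is L(w) = (156/w)^(3).
At w = 78: L = 8. At w = 26: L = 216.
ΔL = 216 − 8 = 208.

ΔL = 208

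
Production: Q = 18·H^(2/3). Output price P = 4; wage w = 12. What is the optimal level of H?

H* = 64

MP_H = (2/3)·18·H^(-1/3) = 12·H^(-1/3).
Profit maximization for a price taker requires P·MP_H = w: 4·12·H^(-1/3) = 12.
So H^(-1/3) = 0.25, which gives H = 64.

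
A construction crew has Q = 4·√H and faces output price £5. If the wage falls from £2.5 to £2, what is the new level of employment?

H* = 25

From P·MP_H = w with MP_H = 2·H^(-1/2), the labor demand is H(w) = (10/w)^(2).
At w = 2.5: H = 16. At w = 2: H = 25.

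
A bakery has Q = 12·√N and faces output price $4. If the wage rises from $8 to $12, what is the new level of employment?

From P·MP_N = w with MP_N = 6·N^(-1/2), the labor demand is N(w) = (24/w)^(2).
At w = 8: N = 9. At w = 12: N = 4.

N* = 4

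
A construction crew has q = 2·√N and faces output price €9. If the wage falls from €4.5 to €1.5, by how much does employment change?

ΔN = 32

From P·MP_N = w with MP_N = N^(-1/2), the labor demand is N(w) = (9/w)^(2).
At w = 4.5: N = 4. At w = 1.5: N = 36.
ΔN = 36 − 4 = 32.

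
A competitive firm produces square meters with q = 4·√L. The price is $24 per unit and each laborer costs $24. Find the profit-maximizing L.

L* = 4

MP_L = (1/2)·4·L^(-1/2) = 2·L^(-1/2).
Profit maximization for a price taker requires P·MP_L = w: 24·2·L^(-1/2) = 24.
So L^(-1/2) = 0.5, which gives L = 4.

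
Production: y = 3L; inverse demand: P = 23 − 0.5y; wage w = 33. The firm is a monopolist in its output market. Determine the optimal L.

L* = 4

Marginal revenue from the inverse demand is MR = 23 − y.
The marginal product is MP_L = 3.
A monopolist hires until marginal revenue product equals the wage: MR·MP_L = w.
(23 − 3L)·3 = 33, so L = 4.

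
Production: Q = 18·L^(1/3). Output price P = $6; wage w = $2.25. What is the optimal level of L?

L* = 64

MP_L = (1/3)·18·L^(-2/3) = 6·L^(-2/3).
Profit maximization for a price taker requires P·MP_L = w: 6·6·L^(-2/3) = 2.25.
So L^(-2/3) = 0.0625, which gives L = 64.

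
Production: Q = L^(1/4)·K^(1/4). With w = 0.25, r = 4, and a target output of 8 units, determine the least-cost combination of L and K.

L* = 256, K* = 16

Cost minimization requires the marginal rate of technical substitution to equal the input-price ratio: MP_L/MP_K = w/r.
Here MP_L/MP_K = (1/4)·(K/L)/(1/4) = (K/L). Setting this equal to 0.25/4 = 0.0625 gives K = 0.0625L.
Substituting into Q = 8: L^(1/4)·(0.0625L)^(1/4) = 8.
Solving, L = 256 and K = 16.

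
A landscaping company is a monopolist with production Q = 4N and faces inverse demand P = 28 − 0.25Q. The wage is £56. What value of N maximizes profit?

N* = 7

Marginal revenue from the inverse demand is MR = 28 − 0.5Q.
The marginal product is MP_N = 4.
A monopolist hires until marginal revenue product equals the wage: MR·MP_N = w.
(28 − 2N)·4 = 56, so N = 7.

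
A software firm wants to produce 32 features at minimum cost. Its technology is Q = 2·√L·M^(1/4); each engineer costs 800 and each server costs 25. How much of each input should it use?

L* = 16, M* = 256

Cost minimization requires the marginal rate of technical substitution to equal the input-price ratio: MP_L/MP_M = w/r.
Here MP_L/MP_M = (1/2)·(M/L)/(1/4) = 2·(M/L). Setting this equal to 800/25 = 32 gives M = 16L.
Substituting into Q = 32: 2·L^(1/2)·(16L)^(1/4) = 32.
Solving, L = 16 and M = 256.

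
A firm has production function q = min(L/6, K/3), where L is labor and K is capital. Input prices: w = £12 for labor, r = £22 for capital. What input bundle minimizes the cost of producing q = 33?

With a fixed-proportions technology, the cost-minimizing bundle uses no slack in either input: L/6 = K/3 = q.
So L = 6·33 = 198 and K = 3·33 = 99.

L* = 198, K* = 99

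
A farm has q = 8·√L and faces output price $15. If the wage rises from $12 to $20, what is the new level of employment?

L* = 9

From P·MP_L = w with MP_L = 4·L^(-1/2), the labor demand is L(w) = (60/w)^(2).
At w = 12: L = 25. At w = 20: L = 9.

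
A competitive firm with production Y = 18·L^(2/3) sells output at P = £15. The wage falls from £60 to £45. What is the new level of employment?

L* = 64

From P·MP_L = w with MP_L = 12·L^(-1/3), the labor demand is L(w) = (180/w)^(3).
At w = 60: L = 27. At w = 45: L = 64.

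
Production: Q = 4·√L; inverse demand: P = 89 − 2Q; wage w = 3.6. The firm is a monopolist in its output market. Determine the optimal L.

Marginal revenue from the inverse demand is MR = 89 − 4Q.
The marginal product is MP_L = 2·L^(-1/2).
A monopolist hires until marginal revenue product equals the wage: MR·MP_L = w.
At L, Q = 4·√L. Substituting and solving: (89 − 16·√L)·2·L^(-1/2) = 3.6 gives L = 25.

L* = 25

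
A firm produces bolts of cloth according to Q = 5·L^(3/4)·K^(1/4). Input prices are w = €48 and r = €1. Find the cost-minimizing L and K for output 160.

L* = 16, K* = 256

Cost minimization requires the marginal rate of technical substitution to equal the input-price ratio: MP_L/MP_K = w/r.
Here MP_L/MP_K = (3/4)·(K/L)/(1/4) = 3·(K/L). Setting this equal to 48/1 = 48 gives K = 16L.
Substituting into Q = 160: 5·L^(3/4)·(16L)^(1/4) = 160.
Solving, L = 16 and K = 256.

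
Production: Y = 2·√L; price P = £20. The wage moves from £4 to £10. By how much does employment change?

ΔL = -21

From P·MP_L = w with MP_L = L^(-1/2), the labor demand is L(w) = (20/w)^(2).
At w = 4: L = 25. At w = 10: L = 4.
ΔL = 4 − 25 = -21.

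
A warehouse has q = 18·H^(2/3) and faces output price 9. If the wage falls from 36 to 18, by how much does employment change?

ΔH = 189

From P·MP_H = w with MP_H = 12·H^(-1/3), the labor demand is H(w) = (108/w)^(3).
At w = 36: H = 27. At w = 18: H = 216.
ΔH = 216 − 27 = 189.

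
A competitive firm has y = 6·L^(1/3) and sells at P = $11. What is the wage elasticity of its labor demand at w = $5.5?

MP_L = (1/3)·6·L^(-2/3), so P·MP_L = w gives 22·L^(-2/3) = w.
Solving, L(w) = (22/w)^(3/2). This is a constant-elasticity form: L ∝ w^(−3/2), so ε = −3/2.

ε = -1.5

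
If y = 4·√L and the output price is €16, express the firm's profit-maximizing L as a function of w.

MP_L = (1/2)·4·L^(-1/2) = 2·L^(-1/2).
Setting P·MP_L = w: 32·L^(-1/2) = w.
Solving for L: L^(-1/2) = w/32, so L = (32/w)^(2).

L(w) = 1024/w²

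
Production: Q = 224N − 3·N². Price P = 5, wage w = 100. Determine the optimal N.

N* = 34

The marginal product of N is MP_N = 224 − 6N.
A price-taking firm hires until the value of the marginal product equals the wage: P·MP_N = w, so 5·(224 − 6N) = 100.
Then 224 − 6N = 20, giving N = 34.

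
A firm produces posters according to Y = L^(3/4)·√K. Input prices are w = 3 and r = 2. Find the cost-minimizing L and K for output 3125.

L* = 625, K* = 625

Cost minimization requires the marginal rate of technical substitution to equal the input-price ratio: MP_L/MP_K = w/r.
Here MP_L/MP_K = (3/4)·(K/L)/(1/2) = 1.5·(K/L). Setting this equal to 3/2 = 1.5 gives K = L.
Substituting into Y = 3125: L^(3/4)·(L)^(1/2) = 3125.
Solving, L = 625 and K = 625.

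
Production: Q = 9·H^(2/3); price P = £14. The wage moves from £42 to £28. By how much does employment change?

From P·MP_H = w with MP_H = 6·H^(-1/3), the labor demand is H(w) = (84/w)^(3).
At w = 42: H = 8. At w = 28: H = 27.
ΔH = 27 − 8 = 19.

ΔH = 19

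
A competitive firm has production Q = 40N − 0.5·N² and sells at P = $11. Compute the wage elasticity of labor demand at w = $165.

ε = -0.6

From P·MP_N = w with MP_N = 40 − N, labor demand is N(w) = 40 − w/11.
dN/dw = −1/(11) = -1/11.
At w = 165, N = 25, so ε = (dN/dw)·(w/N) = (-1/11)·(165/25) = -0.6.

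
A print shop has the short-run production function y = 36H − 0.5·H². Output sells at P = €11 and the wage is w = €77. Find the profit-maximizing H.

H* = 29

The marginal product of H is MP_H = 36 − H.
A price-taking firm hires until the value of the marginal product equals the wage: P·MP_H = w, so 11·(36 − H) = 77.
Then 36 − H = 7, giving H = 29.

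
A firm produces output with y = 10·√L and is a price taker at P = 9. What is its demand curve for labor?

MP_L = (1/2)·10·L^(-1/2) = 5·L^(-1/2).
Setting P·MP_L = w: 45·L^(-1/2) = w.
Solving for L: L^(-1/2) = w/45, so L = (45/w)^(2).

L(w) = 2025/w²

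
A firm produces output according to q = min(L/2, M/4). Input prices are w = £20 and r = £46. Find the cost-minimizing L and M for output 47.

L* = 94, M* = 188

With a fixed-proportions technology, the cost-minimizing bundle uses no slack in either input: L/2 = M/4 = q.
So L = 2·47 = 94 and M = 4·47 = 188.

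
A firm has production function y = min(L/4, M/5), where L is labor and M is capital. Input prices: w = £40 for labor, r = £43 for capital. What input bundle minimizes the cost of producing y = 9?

L* = 36, M* = 45

With a fixed-proportions technology, the cost-minimizing bundle uses no slack in either input: L/4 = M/5 = y.
So L = 4·9 = 36 and M = 5·9 = 45.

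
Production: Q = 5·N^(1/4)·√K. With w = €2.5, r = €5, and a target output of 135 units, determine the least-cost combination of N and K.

N* = 81, K* = 81

Cost minimization requires the marginal rate of technical substitution to equal the input-price ratio: MP_N/MP_K = w/r.
Here MP_N/MP_K = (1/4)·(K/N)/(1/2) = 0.5·(K/N). Setting this equal to 2.5/5 = 0.5 gives K = N.
Substituting into Q = 135: 5·N^(1/4)·(N)^(1/2) = 135.
Solving, N = 81 and K = 81.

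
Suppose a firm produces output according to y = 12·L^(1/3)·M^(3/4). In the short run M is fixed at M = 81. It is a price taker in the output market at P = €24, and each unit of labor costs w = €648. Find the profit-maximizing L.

With M = 81, MP_L = (1/3)·12·L^(-2/3)·81^(3/4) = 108·L^(-2/3).
Profit maximization for a price taker requires P·MP_L = w: 24·108·L^(-2/3) = 648.
So L^(-2/3) = 0.25, which gives L = 8.

L* = 8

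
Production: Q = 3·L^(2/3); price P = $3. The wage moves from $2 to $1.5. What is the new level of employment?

From P·MP_L = w with MP_L = 2·L^(-1/3), the labor demand is L(w) = (6/w)^(3).
At w = 2: L = 27. At w = 1.5: L = 64.

L* = 64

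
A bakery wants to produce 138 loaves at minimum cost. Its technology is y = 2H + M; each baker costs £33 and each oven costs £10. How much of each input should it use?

H* = 0, M* = 138

The inputs are perfect substitutes, so the firm uses whichever has the lower cost per unit of output.
Cost per unit of output via H is 16.5; via M it is 10. M is cheaper.
Producing y = 138 with M alone: H = 0, M = 138.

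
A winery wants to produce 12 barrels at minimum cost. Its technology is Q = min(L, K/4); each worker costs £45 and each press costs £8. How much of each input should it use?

L* = 12, K* = 48

With a fixed-proportions technology, the cost-minimizing bundle uses no slack in either input: L = K/4 = Q.
So L = 12 and K = 4·12 = 48.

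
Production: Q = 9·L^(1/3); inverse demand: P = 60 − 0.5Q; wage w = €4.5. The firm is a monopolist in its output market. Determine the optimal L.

Marginal revenue from the inverse demand is MR = 60 − Q.
The marginal product is MP_L = 3·L^(-2/3).
A monopolist hires until marginal revenue product equals the wage: MR·MP_L = w.
At L, Q = 9·L^(1/3). Substituting and solving: (60 − 9·L^(1/3))·3·L^(-2/3) = 4.5 gives L = 64.

L* = 64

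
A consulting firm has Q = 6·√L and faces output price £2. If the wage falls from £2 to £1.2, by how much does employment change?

From P·MP_L = w with MP_L = 3·L^(-1/2), the labor demand is L(w) = (6/w)^(2).
At w = 2: L = 9. At w = 1.2: L = 25.
ΔL = 25 − 9 = 16.

ΔL = 16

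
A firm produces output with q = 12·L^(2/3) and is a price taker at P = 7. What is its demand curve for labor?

L(w) = 175616/w³

MP_L = (2/3)·12·L^(-1/3) = 8·L^(-1/3).
Setting P·MP_L = w: 56·L^(-1/3) = w.
Solving for L: L^(-1/3) = w/56, so L = (56/w)^(3).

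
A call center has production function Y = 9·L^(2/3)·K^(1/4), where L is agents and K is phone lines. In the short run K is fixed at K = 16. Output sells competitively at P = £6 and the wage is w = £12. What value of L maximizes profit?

With K = 16, MP_L = (2/3)·9·L^(-1/3)·16^(1/4) = 12·L^(-1/3).
Profit maximization for a price taker requires P·MP_L = w: 6·12·L^(-1/3) = 12.
So L^(-1/3) = 1/6, which gives L = 216.

L* = 216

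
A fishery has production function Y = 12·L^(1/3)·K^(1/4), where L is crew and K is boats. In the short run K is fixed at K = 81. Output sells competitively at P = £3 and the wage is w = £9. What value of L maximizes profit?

With K = 81, MP_L = (1/3)·12·L^(-2/3)·81^(1/4) = 12·L^(-2/3).
Profit maximization for a price taker requires P·MP_L = w: 3·12·L^(-2/3) = 9.
So L^(-2/3) = 0.25, which gives L = 8.

L* = 8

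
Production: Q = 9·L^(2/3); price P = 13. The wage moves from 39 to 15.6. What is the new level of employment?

From P·MP_L = w with MP_L = 6·L^(-1/3), the labor demand is L(w) = (78/w)^(3).
At w = 39: L = 8. At w = 15.6: L = 125.

L* = 125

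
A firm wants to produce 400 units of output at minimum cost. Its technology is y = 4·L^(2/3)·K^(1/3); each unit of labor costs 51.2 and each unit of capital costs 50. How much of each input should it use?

Cost minimization requires the marginal rate of technical substitution to equal the input-price ratio: MP_L/MP_K = w/r.
Here MP_L/MP_K = (2/3)·(K/L)/(1/3) = 2·(K/L). Setting this equal to 51.2/50 = 1.024 gives K = 0.512L.
Substituting into y = 400: 4·L^(2/3)·(0.512L)^(1/3) = 400.
Solving, L = 125 and K = 64.

L* = 125, K* = 64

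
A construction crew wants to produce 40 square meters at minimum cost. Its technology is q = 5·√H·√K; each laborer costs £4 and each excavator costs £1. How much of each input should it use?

H* = 4, K* = 16

Cost minimization requires the marginal rate of technical substitution to equal the input-price ratio: MP_H/MP_K = w/r.
Here MP_H/MP_K = (1/2)·(K/H)/(1/2) = (K/H). Setting this equal to 4/1 = 4 gives K = 4H.
Substituting into q = 40: 5·H^(1/2)·(4H)^(1/2) = 40.
Solving, H = 4 and K = 16.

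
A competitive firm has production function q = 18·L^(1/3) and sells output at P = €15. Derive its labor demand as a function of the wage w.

L(w) = (90/w)^(3/2)

MP_L = (1/3)·18·L^(-2/3) = 6·L^(-2/3).
Setting P·MP_L = w: 90·L^(-2/3) = w.
Solving for L: L^(-2/3) = w/90, so L = (90/w)^(3/2).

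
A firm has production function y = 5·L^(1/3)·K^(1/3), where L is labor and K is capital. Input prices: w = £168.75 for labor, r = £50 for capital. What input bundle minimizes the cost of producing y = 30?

L* = 8, K* = 27

Cost minimization requires the marginal rate of technical substitution to equal the input-price ratio: MP_L/MP_K = w/r.
Here MP_L/MP_K = (1/3)·(K/L)/(1/3) = (K/L). Setting this equal to 168.75/50 = 3.375 gives K = 3.375L.
Substituting into y = 30: 5·L^(1/3)·(3.375L)^(1/3) = 30.
Solving, L = 8 and K = 27.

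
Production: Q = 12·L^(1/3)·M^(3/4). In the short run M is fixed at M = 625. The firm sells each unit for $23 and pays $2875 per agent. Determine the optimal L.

L* = 8

With M = 625, MP_L = (1/3)·12·L^(-2/3)·625^(3/4) = 500·L^(-2/3).
Profit maximization for a price taker requires P·MP_L = w: 23·500·L^(-2/3) = 2875.
So L^(-2/3) = 0.25, which gives L = 8.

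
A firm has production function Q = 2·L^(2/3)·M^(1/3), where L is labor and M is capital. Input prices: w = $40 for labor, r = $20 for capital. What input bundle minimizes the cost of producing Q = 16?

L* = 8, M* = 8

Cost minimization requires the marginal rate of technical substitution to equal the input-price ratio: MP_L/MP_M = w/r.
Here MP_L/MP_M = (2/3)·(M/L)/(1/3) = 2·(M/L). Setting this equal to 40/20 = 2 gives M = L.
Substituting into Q = 16: 2·L^(2/3)·(L)^(1/3) = 16.
Solving, L = 8 and M = 8.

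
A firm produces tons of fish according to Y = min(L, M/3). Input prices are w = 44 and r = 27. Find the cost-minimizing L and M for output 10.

With a fixed-proportions technology, the cost-minimizing bundle uses no slack in either input: L = M/3 = Y.
So L = 10 and M = 3·10 = 30.

L* = 10, M* = 30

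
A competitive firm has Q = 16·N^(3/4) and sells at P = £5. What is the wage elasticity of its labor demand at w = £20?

MP_N = (3/4)·16·N^(-1/4), so P·MP_N = w gives 60·N^(-1/4) = w.
Solving, N(w) = (60/w)^(4). This is a constant-elasticity form: N ∝ w^(−4), so ε = −4.

ε = -4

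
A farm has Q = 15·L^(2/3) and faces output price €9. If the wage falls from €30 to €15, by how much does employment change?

From P·MP_L = w with MP_L = 10·L^(-1/3), the labor demand is L(w) = (90/w)^(3).
At w = 30: L = 27. At w = 15: L = 216.
ΔL = 216 − 27 = 189.

ΔL = 189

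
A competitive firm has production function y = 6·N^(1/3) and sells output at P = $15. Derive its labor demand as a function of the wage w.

N(w) = (30/w)^(3/2)

MP_N = (1/3)·6·N^(-2/3) = 2·N^(-2/3).
Setting P·MP_N = w: 30·N^(-2/3) = w.
Solving for N: N^(-2/3) = w/30, so N = (30/w)^(3/2).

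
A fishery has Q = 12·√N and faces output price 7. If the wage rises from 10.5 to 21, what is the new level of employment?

From P·MP_N = w with MP_N = 6·N^(-1/2), the labor demand is N(w) = (42/w)^(2).
At w = 10.5: N = 16. At w = 21: N = 4.

N* = 4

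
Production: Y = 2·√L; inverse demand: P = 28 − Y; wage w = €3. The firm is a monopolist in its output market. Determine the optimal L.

L* = 16

Marginal revenue from the inverse demand is MR = 28 − 2Y.
The marginal product is MP_L = L^(-1/2).
A monopolist hires until marginal revenue product equals the wage: MR·MP_L = w.
At L, Y = 2·√L. Substituting and solving: (28 − 4·√L)·L^(-1/2) = 3 gives L = 16.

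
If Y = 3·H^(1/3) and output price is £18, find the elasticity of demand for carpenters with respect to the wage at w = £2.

MP_H = (1/3)·3·H^(-2/3), so P·MP_H = w gives 18·H^(-2/3) = w.
Solving, H(w) = (18/w)^(3/2). This is a constant-elasticity form: H ∝ w^(−3/2), so ε = −3/2.

ε = -1.5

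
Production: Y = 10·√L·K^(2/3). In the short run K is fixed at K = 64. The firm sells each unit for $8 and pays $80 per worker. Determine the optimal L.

L* = 64

With K = 64, MP_L = (1/2)·10·L^(-1/2)·64^(2/3) = 80·L^(-1/2).
Profit maximization for a price taker requires P·MP_L = w: 8·80·L^(-1/2) = 80.
So L^(-1/2) = 0.125, which gives L = 64.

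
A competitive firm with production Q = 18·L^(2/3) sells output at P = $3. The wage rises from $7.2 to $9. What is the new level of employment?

From P·MP_L = w with MP_L = 12·L^(-1/3), the labor demand is L(w) = (36/w)^(3).
At w = 7.2: L = 125. At w = 9: L = 64.

L* = 64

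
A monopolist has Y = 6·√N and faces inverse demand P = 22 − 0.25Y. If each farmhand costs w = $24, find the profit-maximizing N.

N* = 4

Marginal revenue from the inverse demand is MR = 22 − 0.5Y.
The marginal product is MP_N = 3·N^(-1/2).
A monopolist hires until marginal revenue product equals the wage: MR·MP_N = w.
At N, Y = 6·√N. Substituting and solving: (22 − 3·√N)·3·N^(-1/2) = 24 gives N = 4.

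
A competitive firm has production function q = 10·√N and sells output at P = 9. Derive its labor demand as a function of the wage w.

MP_N = (1/2)·10·N^(-1/2) = 5·N^(-1/2).
Setting P·MP_N = w: 45·N^(-1/2) = w.
Solving for N: N^(-1/2) = w/45, so N = (45/w)^(2).

N(w) = 2025/w²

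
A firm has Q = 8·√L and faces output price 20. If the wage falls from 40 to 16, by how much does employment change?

ΔL = 21

From P·MP_L = w with MP_L = 4·L^(-1/2), the labor demand is L(w) = (80/w)^(2).
At w = 40: L = 4. At w = 16: L = 25.
ΔL = 25 − 4 = 21.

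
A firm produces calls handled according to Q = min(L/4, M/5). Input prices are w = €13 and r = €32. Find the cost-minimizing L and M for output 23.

L* = 92, M* = 115

With a fixed-proportions technology, the cost-minimizing bundle uses no slack in either input: L/4 = M/5 = Q.
So L = 4·23 = 92 and M = 5·23 = 115.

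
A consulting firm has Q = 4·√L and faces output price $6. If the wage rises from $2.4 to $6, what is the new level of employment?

L* = 4

From P·MP_L = w with MP_L = 2·L^(-1/2), the labor demand is L(w) = (12/w)^(2).
At w = 2.4: L = 25. At w = 6: L = 4.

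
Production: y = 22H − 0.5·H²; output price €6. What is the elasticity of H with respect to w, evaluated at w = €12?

ε = -0.1

From P·MP_H = w with MP_H = 22 − H, labor demand is H(w) = 22 − w/6.
dH/dw = −1/(6) = -1/6.
At w = 12, H = 20, so ε = (dH/dw)·(w/H) = (-1/6)·(12/20) = -0.1.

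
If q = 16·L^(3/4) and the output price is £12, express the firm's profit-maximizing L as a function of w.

MP_L = (3/4)·16·L^(-1/4) = 12·L^(-1/4).
Setting P·MP_L = w: 144·L^(-1/4) = w.
Solving for L: L^(-1/4) = w/144, so L = (144/w)^(4).

L(w) = (144/w)^(4)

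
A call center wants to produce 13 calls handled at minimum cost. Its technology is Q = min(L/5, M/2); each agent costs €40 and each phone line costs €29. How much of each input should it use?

L* = 65, M* = 26

With a fixed-proportions technology, the cost-minimizing bundle uses no slack in either input: L/5 = M/2 = Q.
So L = 5·13 = 65 and M = 2·13 = 26.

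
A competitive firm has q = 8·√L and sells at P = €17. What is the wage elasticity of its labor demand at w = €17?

MP_L = (1/2)·8·L^(-1/2), so P·MP_L = w gives 68·L^(-1/2) = w.
Solving, L(w) = (68/w)^(2). This is a constant-elasticity form: L ∝ w^(−2), so ε = −2.

ε = -2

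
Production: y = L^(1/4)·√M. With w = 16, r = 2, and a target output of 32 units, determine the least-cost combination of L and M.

L* = 16, M* = 256

Cost minimization requires the marginal rate of technical substitution to equal the input-price ratio: MP_L/MP_M = w/r.
Here MP_L/MP_M = (1/4)·(M/L)/(1/2) = 0.5·(M/L). Setting this equal to 16/2 = 8 gives M = 16L.
Substituting into y = 32: L^(1/4)·(16L)^(1/2) = 32.
Solving, L = 16 and M = 256.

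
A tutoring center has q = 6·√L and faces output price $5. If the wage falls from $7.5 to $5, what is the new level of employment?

From P·MP_L = w with MP_L = 3·L^(-1/2), the labor demand is L(w) = (15/w)^(2).
At w = 7.5: L = 4. At w = 5: L = 9.

L* = 9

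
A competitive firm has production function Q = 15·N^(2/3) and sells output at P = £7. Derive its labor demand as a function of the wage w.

N(w) = 343000/w³

MP_N = (2/3)·15·N^(-1/3) = 10·N^(-1/3).
Setting P·MP_N = w: 70·N^(-1/3) = w.
Solving for N: N^(-1/3) = w/70, so N = (70/w)^(3).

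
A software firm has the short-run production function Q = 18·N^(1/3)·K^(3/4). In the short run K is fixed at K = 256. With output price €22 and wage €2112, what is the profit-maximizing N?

N* = 8

With K = 256, MP_N = (1/3)·18·N^(-2/3)·256^(3/4) = 384·N^(-2/3).
Profit maximization for a price taker requires P·MP_N = w: 22·384·N^(-2/3) = 2112.
So N^(-2/3) = 0.25, which gives N = 8.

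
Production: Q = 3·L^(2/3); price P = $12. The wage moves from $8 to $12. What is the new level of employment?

L* = 8

From P·MP_L = w with MP_L = 2·L^(-1/3), the labor demand is L(w) = (24/w)^(3).
At w = 8: L = 27. At w = 12: L = 8.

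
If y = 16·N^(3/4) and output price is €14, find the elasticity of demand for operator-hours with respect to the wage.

MP_N = (3/4)·16·N^(-1/4), so P·MP_N = w gives 168·N^(-1/4) = w.
Solving, N(w) = (168/w)^(4). This is a constant-elasticity form: N ∝ w^(−4), so ε = −4.

ε = -4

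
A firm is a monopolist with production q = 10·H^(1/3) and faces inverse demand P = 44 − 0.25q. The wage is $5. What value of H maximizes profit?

Marginal revenue from the inverse demand is MR = 44 − 0.5q.
The marginal product is MP_H = (10/3)·H^(-2/3).
A monopolist hires until marginal revenue product equals the wage: MR·MP_H = w.
At H, q = 10·H^(1/3). Substituting and solving: (44 − 5·H^(1/3))·(10/3)·H^(-2/3) = 5 gives H = 64.

H* = 64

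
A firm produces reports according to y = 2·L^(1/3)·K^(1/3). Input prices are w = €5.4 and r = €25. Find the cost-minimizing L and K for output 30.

L* = 125, K* = 27

Cost minimization requires the marginal rate of technical substitution to equal the input-price ratio: MP_L/MP_K = w/r.
Here MP_L/MP_K = (1/3)·(K/L)/(1/3) = (K/L). Setting this equal to 5.4/25 = 0.216 gives K = 0.216L.
Substituting into y = 30: 2·L^(1/3)·(0.216L)^(1/3) = 30.
Solving, L = 125 and K = 27.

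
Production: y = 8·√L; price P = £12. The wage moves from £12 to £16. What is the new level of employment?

From P·MP_L = w with MP_L = 4·L^(-1/2), the labor demand is L(w) = (48/w)^(2).
At w = 12: L = 16. At w = 16: L = 9.

L* = 9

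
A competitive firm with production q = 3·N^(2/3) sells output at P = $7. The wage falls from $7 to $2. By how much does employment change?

ΔN = 335

From P·MP_N = w with MP_N = 2·N^(-1/3), the labor demand is N(w) = (14/w)^(3).
At w = 7: N = 8. At w = 2: N = 343.
ΔN = 343 − 8 = 335.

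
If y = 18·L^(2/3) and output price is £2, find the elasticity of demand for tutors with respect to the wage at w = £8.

MP_L = (2/3)·18·L^(-1/3), so P·MP_L = w gives 24·L^(-1/3) = w.
Solving, L(w) = (24/w)^(3). This is a constant-elasticity form: L ∝ w^(−3), so ε = −3.

ε = -3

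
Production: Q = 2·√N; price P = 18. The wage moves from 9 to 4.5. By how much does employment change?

ΔN = 12

From P·MP_N = w with MP_N = N^(-1/2), the labor demand is N(w) = (18/w)^(2).
At w = 9: N = 4. At w = 4.5: N = 16.
ΔN = 16 − 4 = 12.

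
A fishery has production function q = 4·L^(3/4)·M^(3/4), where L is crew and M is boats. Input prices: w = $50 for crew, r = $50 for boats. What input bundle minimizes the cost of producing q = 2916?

Cost minimization requires the marginal rate of technical substitution to equal the input-price ratio: MP_L/MP_M = w/r.
Here MP_L/MP_M = (3/4)·(M/L)/(3/4) = (M/L). Setting this equal to 50/50 = 1 gives M = L.
Substituting into q = 2916: 4·L^(3/4)·(L)^(3/4) = 2916.
Solving, L = 81 and M = 81.

L* = 81, M* = 81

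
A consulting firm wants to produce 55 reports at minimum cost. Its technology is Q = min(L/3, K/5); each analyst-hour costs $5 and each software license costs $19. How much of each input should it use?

L* = 165, K* = 275

With a fixed-proportions technology, the cost-minimizing bundle uses no slack in either input: L/3 = K/5 = Q.
So L = 3·55 = 165 and K = 5·55 = 275.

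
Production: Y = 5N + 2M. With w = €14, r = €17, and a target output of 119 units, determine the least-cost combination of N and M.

N* = 23.8, M* = 0

The inputs are perfect substitutes, so the firm uses whichever has the lower cost per unit of output.
Cost per unit of output via N is w/5 = 2.8; via M it is r/2 = 8.5. N is cheaper.
Producing Y = 119 with N alone: N = 23.8, M = 0.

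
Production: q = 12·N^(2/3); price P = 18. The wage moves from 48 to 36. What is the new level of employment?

From P·MP_N = w with MP_N = 8·N^(-1/3), the labor demand is N(w) = (144/w)^(3).
At w = 48: N = 27. At w = 36: N = 64.

N* = 64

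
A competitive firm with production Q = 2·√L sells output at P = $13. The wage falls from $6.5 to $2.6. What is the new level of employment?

L* = 25

From P·MP_L = w with MP_L = L^(-1/2), the labor demand is L(w) = (13/w)^(2).
At w = 6.5: L = 4. At w = 2.6: L = 25.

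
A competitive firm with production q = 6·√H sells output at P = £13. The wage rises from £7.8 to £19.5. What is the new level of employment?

H* = 4

From P·MP_H = w with MP_H = 3·H^(-1/2), the labor demand is H(w) = (39/w)^(2).
At w = 7.8: H = 25. At w = 19.5: H = 4.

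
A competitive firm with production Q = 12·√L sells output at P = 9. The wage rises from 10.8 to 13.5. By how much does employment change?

From P·MP_L = w with MP_L = 6·L^(-1/2), the labor demand is L(w) = (54/w)^(2).
At w = 10.8: L = 25. At w = 13.5: L = 16.
ΔL = 16 − 25 = -9.

ΔL = -9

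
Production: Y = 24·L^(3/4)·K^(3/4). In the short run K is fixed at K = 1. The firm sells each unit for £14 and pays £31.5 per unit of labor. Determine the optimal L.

L* = 4096

With K = 1, MP_L = (3/4)·24·L^(-1/4)·1^(3/4) = 18·L^(-1/4).
Profit maximization for a price taker requires P·MP_L = w: 14·18·L^(-1/4) = 31.5.
So L^(-1/4) = 0.125, which gives L = 4096.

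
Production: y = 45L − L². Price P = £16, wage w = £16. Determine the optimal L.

The marginal product of L is MP_L = 45 − 2L.
A price-taking firm hires until the value of the marginal product equals the wage: P·MP_L = w, so 16·(45 − 2L) = 16.
Then 45 − 2L = 1, giving L = 22.

L* = 22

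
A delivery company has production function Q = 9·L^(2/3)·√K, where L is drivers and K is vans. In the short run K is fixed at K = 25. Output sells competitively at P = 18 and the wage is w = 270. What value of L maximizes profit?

L* = 8

With K = 25, MP_L = (2/3)·9·L^(-1/3)·25^(1/2) = 30·L^(-1/3).
Profit maximization for a price taker requires P·MP_L = w: 18·30·L^(-1/3) = 270.
So L^(-1/3) = 0.5, which gives L = 8.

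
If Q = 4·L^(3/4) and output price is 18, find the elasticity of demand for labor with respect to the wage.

ε = -4

MP_L = (3/4)·4·L^(-1/4), so P·MP_L = w gives 54·L^(-1/4) = w.
Solving, L(w) = (54/w)^(4). This is a constant-elasticity form: L ∝ w^(−4), so ε = −4.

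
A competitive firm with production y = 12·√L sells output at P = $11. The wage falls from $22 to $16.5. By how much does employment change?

ΔL = 7

From P·MP_L = w with MP_L = 6·L^(-1/2), the labor demand is L(w) = (66/w)^(2).
At w = 22: L = 9. At w = 16.5: L = 16.
ΔL = 16 − 9 = 7.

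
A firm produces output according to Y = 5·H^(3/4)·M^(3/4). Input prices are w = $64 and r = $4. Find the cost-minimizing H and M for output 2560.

H* = 16, M* = 256

Cost minimization requires the marginal rate of technical substitution to equal the input-price ratio: MP_H/MP_M = w/r.
Here MP_H/MP_M = (3/4)·(M/H)/(3/4) = (M/H). Setting this equal to 64/4 = 16 gives M = 16H.
Substituting into Y = 2560: 5·H^(3/4)·(16H)^(3/4) = 2560.
Solving, H = 16 and M = 256.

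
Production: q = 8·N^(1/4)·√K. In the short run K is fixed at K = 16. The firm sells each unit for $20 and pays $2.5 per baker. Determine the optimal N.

N* = 256

With K = 16, MP_N = (1/4)·8·N^(-3/4)·16^(1/2) = 8·N^(-3/4).
Profit maximization for a price taker requires P·MP_N = w: 20·8·N^(-3/4) = 2.5.
So N^(-3/4) = 0.015625, which gives N = 256.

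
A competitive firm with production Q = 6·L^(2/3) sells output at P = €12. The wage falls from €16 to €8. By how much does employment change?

From P·MP_L = w with MP_L = 4·L^(-1/3), the labor demand is L(w) = (48/w)^(3).
At w = 16: L = 27. At w = 8: L = 216.
ΔL = 216 − 27 = 189.

ΔL = 189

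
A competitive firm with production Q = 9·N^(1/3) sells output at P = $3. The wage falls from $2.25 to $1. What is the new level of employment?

N* = 27

From P·MP_N = w with MP_N = 3·N^(-2/3), the labor demand is N(w) = (9/w)^(3/2).
At w = 2.25: N = 8. At w = 1: N = 27.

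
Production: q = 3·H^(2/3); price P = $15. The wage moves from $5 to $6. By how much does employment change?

ΔH = -91

From P·MP_H = w with MP_H = 2·H^(-1/3), the labor demand is H(w) = (30/w)^(3).
At w = 5: H = 216. At w = 6: H = 125.
ΔH = 125 − 216 = -91.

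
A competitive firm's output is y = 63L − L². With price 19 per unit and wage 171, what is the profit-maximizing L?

The marginal product of L is MP_L = 63 − 2L.
A price-taking firm hires until the value of the marginal product equals the wage: P·MP_L = w, so 19·(63 − 2L) = 171.
Then 63 − 2L = 9, giving L = 27.

L* = 27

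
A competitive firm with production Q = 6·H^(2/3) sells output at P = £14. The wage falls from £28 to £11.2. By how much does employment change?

ΔH = 117

From P·MP_H = w with MP_H = 4·H^(-1/3), the labor demand is H(w) = (56/w)^(3).
At w = 28: H = 8. At w = 11.2: H = 125.
ΔH = 125 − 8 = 117.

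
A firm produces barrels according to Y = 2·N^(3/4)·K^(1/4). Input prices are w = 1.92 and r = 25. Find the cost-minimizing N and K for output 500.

N* = 625, K* = 16

Cost minimization requires the marginal rate of technical substitution to equal the input-price ratio: MP_N/MP_K = w/r.
Here MP_N/MP_K = (3/4)·(K/N)/(1/4) = 3·(K/N). Setting this equal to 1.92/25 = 0.0768 gives K = 0.0256N.
Substituting into Y = 500: 2·N^(3/4)·(0.0256N)^(1/4) = 500.
Solving, N = 625 and K = 16.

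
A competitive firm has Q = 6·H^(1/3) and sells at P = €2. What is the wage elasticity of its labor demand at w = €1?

MP_H = (1/3)·6·H^(-2/3), so P·MP_H = w gives 4·H^(-2/3) = w.
Solving, H(w) = (4/w)^(3/2). This is a constant-elasticity form: H ∝ w^(−3/2), so ε = −3/2.

ε = -1.5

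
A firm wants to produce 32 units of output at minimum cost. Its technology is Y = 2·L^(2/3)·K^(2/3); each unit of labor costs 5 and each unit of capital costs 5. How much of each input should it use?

Cost minimization requires the marginal rate of technical substitution to equal the input-price ratio: MP_L/MP_K = w/r.
Here MP_L/MP_K = (2/3)·(K/L)/(2/3) = (K/L). Setting this equal to 5/5 = 1 gives K = L.
Substituting into Y = 32: 2·L^(2/3)·(L)^(2/3) = 32.
Solving, L = 8 and K = 8.

L* = 8, K* = 8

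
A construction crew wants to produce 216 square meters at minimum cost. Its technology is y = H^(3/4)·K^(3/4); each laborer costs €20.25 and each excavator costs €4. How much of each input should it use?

Cost minimization requires the marginal rate of technical substitution to equal the input-price ratio: MP_H/MP_K = w/r.
Here MP_H/MP_K = (3/4)·(K/H)/(3/4) = (K/H). Setting this equal to 20.25/4 = 5.0625 gives K = 5.0625H.
Substituting into y = 216: H^(3/4)·(5.0625H)^(3/4) = 216.
Solving, H = 16 and K = 81.

H* = 16, K* = 81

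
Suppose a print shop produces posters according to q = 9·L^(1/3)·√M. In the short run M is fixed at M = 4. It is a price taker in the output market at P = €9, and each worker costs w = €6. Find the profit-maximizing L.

L* = 27

With M = 4, MP_L = (1/3)·9·L^(-2/3)·4^(1/2) = 6·L^(-2/3).
Profit maximization for a price taker requires P·MP_L = w: 9·6·L^(-2/3) = 6.
So L^(-2/3) = 1/9, which gives L = 27.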